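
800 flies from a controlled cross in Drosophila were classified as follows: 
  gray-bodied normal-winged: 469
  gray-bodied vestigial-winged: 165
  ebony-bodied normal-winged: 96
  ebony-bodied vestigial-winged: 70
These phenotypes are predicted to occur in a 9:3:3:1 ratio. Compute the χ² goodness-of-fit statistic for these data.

Under the 9:3:3:1 hypothesis (Σ ratio = 16, N = 800):
  gray-bodied normal-winged: 800 × 9/16 = 450
  gray-bodied vestigial-winged: 800 × 3/16 = 150
  ebony-bodied normal-winged: 800 × 3/16 = 150
  ebony-bodied vestigial-winged: 800 × 1/16 = 50
χ² = Σ (O − E)² / E
  gray-bodied normal-winged: (469 − 450)² / 450 = 0.8022
  gray-bodied vestigial-winged: (165 − 150)² / 150 = 1.5000
  ebony-bodied normal-winged: (96 − 150)² / 150 = 19.4400
  ebony-bodied vestigial-winged: (70 − 50)² / 50 = 8.0000
χ² = 0.8022 + 1.5000 + 19.4400 + 8.0000 = 29.7422 ≈ 29.742

29.742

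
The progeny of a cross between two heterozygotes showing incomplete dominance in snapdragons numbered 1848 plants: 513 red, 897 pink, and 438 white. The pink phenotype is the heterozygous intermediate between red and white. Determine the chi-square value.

With incomplete dominance, a heterozygote × heterozygote cross gives a 1:2:1 phenotypic ratio.
Total ratio parts = 4. Expected numbers out of 1848:
  red: 1848 × 1/4 = 462
  pink: 1848 × 2/4 = 924
  white: 1848 × 1/4 = 462
χ² = Σ (O − E)² / E
  red: (513 − 462)² / 462 = 5.6299
  pink: (897 − 924)² / 924 = 0.7890
  white: (438 − 462)² / 462 = 1.2468
χ² = 5.6299 + 0.7890 + 1.2468 = 7.6657 ≈ 7.666

7.666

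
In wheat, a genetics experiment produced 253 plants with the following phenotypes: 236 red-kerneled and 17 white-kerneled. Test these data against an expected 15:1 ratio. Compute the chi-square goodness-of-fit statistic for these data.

0.095

Total ratio parts = 16. Expected numbers out of 253:
  red-kerneled: 253 × 15/16 = 237.1875
  white-kerneled: 253 × 1/16 = 15.8125
χ² = Σ (O − E)² / E
  red-kerneled: (236 − 237.1875)² / 237.1875 = 0.0059
  white-kerneled: (17 − 15.8125)² / 15.8125 = 0.0892
χ² = 0.0059 + 0.0892 = 0.0951 ≈ 0.095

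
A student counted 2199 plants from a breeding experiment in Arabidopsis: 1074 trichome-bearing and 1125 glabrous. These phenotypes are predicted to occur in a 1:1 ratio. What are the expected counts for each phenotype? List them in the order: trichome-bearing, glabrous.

1099.5, 1099.5

The 1:1 ratio has 2 parts, so with N = 2199 the expected counts are:
  trichome-bearing: 2199 × 1/2 = 1099.5
  glabrous: 2199 × 1/2 = 1099.5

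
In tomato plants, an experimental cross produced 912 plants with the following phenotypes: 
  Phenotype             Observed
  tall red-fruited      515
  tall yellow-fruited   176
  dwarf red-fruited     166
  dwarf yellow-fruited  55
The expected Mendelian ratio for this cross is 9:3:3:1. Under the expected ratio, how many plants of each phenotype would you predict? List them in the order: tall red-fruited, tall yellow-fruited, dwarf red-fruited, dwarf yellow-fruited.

The 9:3:3:1 ratio has 16 parts, so with N = 912 the expected counts are:
  tall red-fruited: 912 × 9/16 = 513
  tall yellow-fruited: 912 × 3/16 = 171
  dwarf red-fruited: 912 × 3/16 = 171
  dwarf yellow-fruited: 912 × 1/16 = 57

513, 171, 171, 57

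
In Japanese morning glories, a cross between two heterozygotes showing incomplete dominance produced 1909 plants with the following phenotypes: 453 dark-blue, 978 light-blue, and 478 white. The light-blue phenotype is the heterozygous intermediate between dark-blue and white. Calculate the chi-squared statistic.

1.812

With incomplete dominance, a heterozygote × heterozygote cross gives a 1:2:1 phenotypic ratio.
Expected counts for N = 1909 under a 1:2:1 ratio (total parts = 4):
  dark-blue: 1909 × 1/4 = 477.25
  light-blue: 1909 × 2/4 = 954.5
  white: 1909 × 1/4 = 477.25
χ² = Σ (O − E)² / E
  dark-blue: (453 − 477.25)² / 477.25 = 1.2322
  light-blue: (978 − 954.5)² / 954.5 = 0.5786
  white: (478 − 477.25)² / 477.25 = 0.0012
χ² = 1.2322 + 0.5786 + 0.0012 = 1.812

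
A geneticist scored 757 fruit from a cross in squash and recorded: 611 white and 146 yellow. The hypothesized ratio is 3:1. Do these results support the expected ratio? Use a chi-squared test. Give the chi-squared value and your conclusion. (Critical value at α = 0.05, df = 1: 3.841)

13.179; not consistent

Under the 3:1 hypothesis (Σ ratio = 4, N = 757):
  white: 757 × 3/4 = 567.75
  yellow: 757 × 1/4 = 189.25
χ² = Σ (O − E)² / E
  white: (611 − 567.75)² / 567.75 = 3.2947
  yellow: (146 − 189.25)² / 189.25 = 9.8841
χ² = 3.2947 + 9.8841 = 13.1788 ≈ 13.179
Degrees of freedom = 2 − 1 = 1; critical value at α = 0.05 is 3.841.
Since 13.179 > 3.841, we reject the null hypothesis — the data do not fit the 3:1 ratio.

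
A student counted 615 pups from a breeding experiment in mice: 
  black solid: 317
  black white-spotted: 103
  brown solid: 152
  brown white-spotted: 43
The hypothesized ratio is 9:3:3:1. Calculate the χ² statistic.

15.949

The 9:3:3:1 ratio has 16 parts, so with N = 615 the expected counts are:
  black solid: 615 × 9/16 = 345.9375
  black white-spotted: 615 × 3/16 = 115.3125
  brown solid: 615 × 3/16 = 115.3125
  brown white-spotted: 615 × 1/16 = 38.4375
χ² = Σ (O − E)² / E
  black solid: (317 − 345.9375)² / 345.9375 = 2.4206
  black white-spotted: (103 − 115.3125)² / 115.3125 = 1.3147
  brown solid: (152 − 115.3125)² / 115.3125 = 11.6724
  brown white-spotted: (43 − 38.4375)² / 38.4375 = 0.5416
χ² = 2.4206 + 1.3147 + 11.6724 + 0.5416 = 15.9493 ≈ 15.949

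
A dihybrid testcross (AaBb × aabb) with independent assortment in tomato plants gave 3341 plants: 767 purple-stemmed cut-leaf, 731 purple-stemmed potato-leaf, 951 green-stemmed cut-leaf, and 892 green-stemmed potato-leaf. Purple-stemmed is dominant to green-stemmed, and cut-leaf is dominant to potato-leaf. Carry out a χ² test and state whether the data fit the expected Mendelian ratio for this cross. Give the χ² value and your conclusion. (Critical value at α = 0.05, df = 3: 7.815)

A dihybrid testcross with independent assortment gives a 1:1:1:1 ratio.
Expected counts for N = 3341 under a 1:1:1:1 ratio (total parts = 4):
  purple-stemmed cut-leaf: 3341 × 1/4 = 835.25
  purple-stemmed potato-leaf: 3341 × 1/4 = 835.25
  green-stemmed cut-leaf: 3341 × 1/4 = 835.25
  green-stemmed potato-leaf: 3341 × 1/4 = 835.25
χ² = Σ (O − E)² / E
  purple-stemmed cut-leaf: (767 − 835.25)² / 835.25 = 5.5768
  purple-stemmed potato-leaf: (731 − 835.25)² / 835.25 = 13.0117
  green-stemmed cut-leaf: (951 − 835.25)² / 835.25 = 16.0408
  green-stemmed potato-leaf: (892 − 835.25)² / 835.25 = 3.8558
χ² = 5.5768 + 13.0117 + 16.0408 + 3.8558 = 38.4851 ≈ 38.485
Degrees of freedom = 4 − 1 = 3; critical value at α = 0.05 is 7.815.
Since 38.485 > 7.815, we reject the null hypothesis — the data do not fit the 1:1:1:1 ratio.

38.485; not consistent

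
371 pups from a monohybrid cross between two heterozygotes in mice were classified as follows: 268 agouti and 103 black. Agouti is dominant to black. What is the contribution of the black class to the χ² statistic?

1.133

For a monohybrid cross between heterozygotes with complete dominance, the expected phenotypic ratio is 3:1.
The 3:1 ratio has 4 parts, so with N = 371 the expected counts are:
  agouti: 371 × 3/4 = 278.25
  black: 371 × 1/4 = 92.75
Contribution of black: (103 − 92.75)² / 92.75 = 1.1327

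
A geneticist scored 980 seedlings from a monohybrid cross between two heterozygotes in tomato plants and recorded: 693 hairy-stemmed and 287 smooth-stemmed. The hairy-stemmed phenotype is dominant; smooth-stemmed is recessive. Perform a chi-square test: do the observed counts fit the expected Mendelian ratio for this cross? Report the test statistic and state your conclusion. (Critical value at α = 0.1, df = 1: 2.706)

9.600; not consistent

For a monohybrid cross between heterozygotes with complete dominance, the expected phenotypic ratio is 3:1.
Total ratio parts = 4. Expected numbers out of 980:
  hairy-stemmed: 980 × 3/4 = 735
  smooth-stemmed: 980 × 1/4 = 245
χ² = Σ (O − E)² / E
  hairy-stemmed: (693 − 735)² / 735 = 2.4000
  smooth-stemmed: (287 − 245)² / 245 = 7.2000
χ² = 2.4000 + 7.2000 = 9.600
Degrees of freedom = 2 − 1 = 1; critical value at α = 0.1 is 2.706.
Since 9.600 > 2.706, we reject the null hypothesis — the data do not fit the 3:1 ratio.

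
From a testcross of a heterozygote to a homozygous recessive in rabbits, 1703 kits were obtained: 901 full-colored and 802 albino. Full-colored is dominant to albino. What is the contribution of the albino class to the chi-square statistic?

2.878

A testcross of a heterozygote (Aa × aa) gives a 1:1 phenotypic ratio.
Total ratio parts = 2. Expected numbers out of 1703:
  full-colored: 1703 × 1/2 = 851.5
  albino: 1703 × 1/2 = 851.5
Contribution of albino: (802 − 851.5)² / 851.5 = 2.8776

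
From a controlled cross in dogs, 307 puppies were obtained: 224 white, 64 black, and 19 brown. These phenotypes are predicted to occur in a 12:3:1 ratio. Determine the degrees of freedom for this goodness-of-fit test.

2

A goodness-of-fit test with 3 phenotype classes has df = 3 − 1 = 2.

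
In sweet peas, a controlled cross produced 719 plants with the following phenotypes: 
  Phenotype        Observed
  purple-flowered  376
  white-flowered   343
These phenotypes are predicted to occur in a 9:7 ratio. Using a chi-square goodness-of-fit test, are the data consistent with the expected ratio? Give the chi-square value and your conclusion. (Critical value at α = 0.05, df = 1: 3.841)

Under the 9:7 hypothesis (Σ ratio = 16, N = 719):
  purple-flowered: 719 × 9/16 = 404.4375
  white-flowered: 719 × 7/16 = 314.5625
χ² = Σ (O − E)² / E
  purple-flowered: (376 − 404.4375)² / 404.4375 = 1.9995
  white-flowered: (343 − 314.5625)² / 314.5625 = 2.5708
χ² = 1.9995 + 2.5708 = 4.5703 ≈ 4.570
Degrees of freedom = 2 − 1 = 1; critical value at α = 0.05 is 3.841.
Since 4.570 > 3.841, we reject the null hypothesis — the data do not fit the 9:7 ratio.

4.570; not consistent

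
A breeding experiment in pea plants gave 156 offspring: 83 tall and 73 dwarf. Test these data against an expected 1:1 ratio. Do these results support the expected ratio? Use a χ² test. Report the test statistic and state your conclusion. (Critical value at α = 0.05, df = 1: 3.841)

0.641; consistent

Expected counts for N = 156 under a 1:1 ratio (total parts = 2):
  tall: 156 × 1/2 = 78
  dwarf: 156 × 1/2 = 78
χ² = Σ (O − E)² / E
  tall: (83 − 78)² / 78 = 0.3205
  dwarf: (73 − 78)² / 78 = 0.3205
χ² = 0.3205 + 0.3205 = 0.641
Degrees of freedom = 2 − 1 = 1; critical value at α = 0.05 is 3.841.
Since 0.641 < 3.841, we fail to reject the null hypothesis — the data are consistent with the 1:1 ratio.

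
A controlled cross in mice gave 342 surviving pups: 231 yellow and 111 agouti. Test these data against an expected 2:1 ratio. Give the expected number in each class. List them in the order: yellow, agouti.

228, 114

The 2:1 ratio has 3 parts, so with N = 342 the expected counts are:
  yellow: 342 × 2/3 = 228
  agouti: 342 × 1/3 = 114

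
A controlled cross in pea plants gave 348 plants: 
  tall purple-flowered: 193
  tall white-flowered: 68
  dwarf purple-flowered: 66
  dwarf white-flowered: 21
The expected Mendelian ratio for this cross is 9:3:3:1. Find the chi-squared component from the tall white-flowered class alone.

Under the 9:3:3:1 hypothesis (Σ ratio = 16, N = 348):
  tall purple-flowered: 348 × 9/16 = 195.75
  tall white-flowered: 348 × 3/16 = 65.25
  dwarf purple-flowered: 348 × 3/16 = 65.25
  dwarf white-flowered: 348 × 1/16 = 21.75
Contribution of tall white-flowered: (68 − 65.25)² / 65.25 = 0.1159

0.116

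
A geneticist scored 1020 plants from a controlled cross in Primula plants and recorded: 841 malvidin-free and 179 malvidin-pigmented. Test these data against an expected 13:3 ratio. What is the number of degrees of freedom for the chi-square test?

1

A goodness-of-fit test with 2 phenotype classes has df = 2 − 1 = 1.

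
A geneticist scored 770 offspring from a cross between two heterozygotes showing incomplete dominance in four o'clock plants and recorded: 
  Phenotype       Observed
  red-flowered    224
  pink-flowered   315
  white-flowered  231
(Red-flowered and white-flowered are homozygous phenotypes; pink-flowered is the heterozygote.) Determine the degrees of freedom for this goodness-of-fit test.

2

With incomplete dominance, a heterozygote × heterozygote cross gives a 1:2:1 phenotypic ratio.
A goodness-of-fit test with 3 phenotype classes has df = 3 − 1 = 2.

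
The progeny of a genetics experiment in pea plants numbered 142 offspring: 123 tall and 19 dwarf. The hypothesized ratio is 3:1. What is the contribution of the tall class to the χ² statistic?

2.556

Under the 3:1 hypothesis (Σ ratio = 4, N = 142):
  tall: 142 × 3/4 = 106.5
  dwarf: 142 × 1/4 = 35.5
Contribution of tall: (123 − 106.5)² / 106.5 = 2.5563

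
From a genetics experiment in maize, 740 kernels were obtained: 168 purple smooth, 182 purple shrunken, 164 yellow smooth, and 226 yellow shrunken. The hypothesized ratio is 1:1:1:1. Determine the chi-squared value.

13.081

Total ratio parts = 4. Expected numbers out of 740:
  purple smooth: 740 × 1/4 = 185
  purple shrunken: 740 × 1/4 = 185
  yellow smooth: 740 × 1/4 = 185
  yellow shrunken: 740 × 1/4 = 185
χ² = Σ (O − E)² / E
  purple smooth: (168 − 185)² / 185 = 1.5622
  purple shrunken: (182 − 185)² / 185 = 0.0486
  yellow smooth: (164 − 185)² / 185 = 2.3838
  yellow shrunken: (226 − 185)² / 185 = 9.0865
χ² = 1.5622 + 0.0486 + 2.3838 + 9.0865 = 13.0811 ≈ 13.081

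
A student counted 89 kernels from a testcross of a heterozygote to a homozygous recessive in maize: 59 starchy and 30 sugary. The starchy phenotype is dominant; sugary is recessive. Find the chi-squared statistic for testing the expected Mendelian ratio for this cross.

9.449

A testcross of a heterozygote (Aa × aa) gives a 1:1 phenotypic ratio.
The 1:1 ratio has 2 parts, so with N = 89 the expected counts are:
  starchy: 89 × 1/2 = 44.5
  sugary: 89 × 1/2 = 44.5
χ² = Σ (O − E)² / E
  starchy: (59 − 44.5)² / 44.5 = 4.7247
  sugary: (30 − 44.5)² / 44.5 = 4.7247
χ² = 4.7247 + 4.7247 = 9.4494 ≈ 9.449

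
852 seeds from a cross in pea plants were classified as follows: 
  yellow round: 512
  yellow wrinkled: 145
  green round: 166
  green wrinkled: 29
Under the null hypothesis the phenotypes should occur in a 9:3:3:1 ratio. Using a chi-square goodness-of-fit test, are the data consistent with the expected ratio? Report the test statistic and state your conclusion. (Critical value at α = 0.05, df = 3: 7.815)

14.888; not consistent

Total ratio parts = 16. Expected numbers out of 852:
  yellow round: 852 × 9/16 = 479.25
  yellow wrinkled: 852 × 3/16 = 159.75
  green round: 852 × 3/16 = 159.75
  green wrinkled: 852 × 1/16 = 53.25
χ² = Σ (O − E)² / E
  yellow round: (512 − 479.25)² / 479.25 = 2.2380
  yellow wrinkled: (145 − 159.75)² / 159.75 = 1.3619
  green round: (166 − 159.75)² / 159.75 = 0.2445
  green wrinkled: (29 − 53.25)² / 53.25 = 11.0434
χ² = 2.2380 + 1.3619 + 0.2445 + 11.0434 = 14.8878 ≈ 14.888
Degrees of freedom = 4 − 1 = 3; critical value at α = 0.05 is 7.815.
Since 14.888 > 7.815, we reject the null hypothesis — the data do not fit the 9:3:3:1 ratio.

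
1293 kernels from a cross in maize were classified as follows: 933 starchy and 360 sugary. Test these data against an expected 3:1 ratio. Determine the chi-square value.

5.571

Under the 3:1 hypothesis (Σ ratio = 4, N = 1293):
  starchy: 1293 × 3/4 = 969.75
  sugary: 1293 × 1/4 = 323.25
χ² = Σ (O − E)² / E
  starchy: (933 − 969.75)² / 969.75 = 1.3927
  sugary: (360 − 323.25)² / 323.25 = 4.1781
χ² = 1.3927 + 4.1781 = 5.5708 ≈ 5.571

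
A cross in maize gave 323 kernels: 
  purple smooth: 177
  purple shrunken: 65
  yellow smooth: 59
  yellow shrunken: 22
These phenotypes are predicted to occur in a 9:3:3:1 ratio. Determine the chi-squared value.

Under the 9:3:3:1 hypothesis (Σ ratio = 16, N = 323):
  purple smooth: 323 × 9/16 = 181.6875
  purple shrunken: 323 × 3/16 = 60.5625
  yellow smooth: 323 × 3/16 = 60.5625
  yellow shrunken: 323 × 1/16 = 20.1875
χ² = Σ (O − E)² / E
  purple smooth: (177 − 181.6875)² / 181.6875 = 0.1209
  purple shrunken: (65 − 60.5625)² / 60.5625 = 0.3251
  yellow smooth: (59 − 60.5625)² / 60.5625 = 0.0403
  yellow shrunken: (22 − 20.1875)² / 20.1875 = 0.1627
χ² = 0.1209 + 0.3251 + 0.0403 + 0.1627 = 0.649

0.649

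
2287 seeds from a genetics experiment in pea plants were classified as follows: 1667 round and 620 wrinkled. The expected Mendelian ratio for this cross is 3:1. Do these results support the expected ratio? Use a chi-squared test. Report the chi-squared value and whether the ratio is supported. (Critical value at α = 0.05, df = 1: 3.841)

Total ratio parts = 4. Expected numbers out of 2287:
  round: 2287 × 3/4 = 1715.25
  wrinkled: 2287 × 1/4 = 571.75
χ² = Σ (O − E)² / E
  round: (1667 − 1715.25)² / 1715.25 = 1.3573
  wrinkled: (620 − 571.75)² / 571.75 = 4.0718
χ² = 1.3573 + 4.0718 = 5.4291 ≈ 5.429
Degrees of freedom = 2 − 1 = 1; critical value at α = 0.05 is 3.841.
Since 5.429 > 3.841, we reject the null hypothesis — the data do not fit the 3:1 ratio.

5.429; not consistent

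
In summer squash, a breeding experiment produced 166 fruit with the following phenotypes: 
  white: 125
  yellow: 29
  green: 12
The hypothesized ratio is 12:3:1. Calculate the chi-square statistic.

Total ratio parts = 16. Expected numbers out of 166:
  white: 166 × 12/16 = 124.5
  yellow: 166 × 3/16 = 31.125
  green: 166 × 1/16 = 10.375
χ² = Σ (O − E)² / E
  white: (125 − 124.5)² / 124.5 = 0.0020
  yellow: (29 − 31.125)² / 31.125 = 0.1451
  green: (12 − 10.375)² / 10.375 = 0.2545
χ² = 0.0020 + 0.1451 + 0.2545 = 0.4016 ≈ 0.402

0.402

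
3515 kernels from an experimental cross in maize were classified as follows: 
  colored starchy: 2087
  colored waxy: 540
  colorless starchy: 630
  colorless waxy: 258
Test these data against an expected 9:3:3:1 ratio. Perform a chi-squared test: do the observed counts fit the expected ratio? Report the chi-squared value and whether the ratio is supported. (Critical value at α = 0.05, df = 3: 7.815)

35.571; not consistent

Under the 9:3:3:1 hypothesis (Σ ratio = 16, N = 3515):
  colored starchy: 3515 × 9/16 = 1977.1875
  colored waxy: 3515 × 3/16 = 659.0625
  colorless starchy: 3515 × 3/16 = 659.0625
  colorless waxy: 3515 × 1/16 = 219.6875
χ² = Σ (O − E)² / E
  colored starchy: (2087 − 1977.1875)² / 1977.1875 = 6.0990
  colored waxy: (540 − 659.0625)² / 659.0625 = 21.5092
  colorless starchy: (630 − 659.0625)² / 659.0625 = 1.2816
  colorless waxy: (258 − 219.6875)² / 219.6875 = 6.6815
χ² = 6.0990 + 21.5092 + 1.2816 + 6.6815 = 35.5713 ≈ 35.571
Degrees of freedom = 4 − 1 = 3; critical value at α = 0.05 is 7.815.
Since 35.571 > 7.815, we reject the null hypothesis — the data do not fit the 9:3:3:1 ratio.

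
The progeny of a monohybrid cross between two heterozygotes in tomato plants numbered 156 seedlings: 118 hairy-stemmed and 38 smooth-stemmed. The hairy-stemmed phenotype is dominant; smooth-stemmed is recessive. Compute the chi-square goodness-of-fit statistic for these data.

0.034

For a monohybrid cross between heterozygotes with complete dominance, the expected phenotypic ratio is 3:1.
Total ratio parts = 4. Expected numbers out of 156:
  hairy-stemmed: 156 × 3/4 = 117
  smooth-stemmed: 156 × 1/4 = 39
χ² = Σ (O − E)² / E
  hairy-stemmed: (118 − 117)² / 117 = 0.0085
  smooth-stemmed: (38 − 39)² / 39 = 0.0256
χ² = 0.0085 + 0.0256 = 0.0341 ≈ 0.034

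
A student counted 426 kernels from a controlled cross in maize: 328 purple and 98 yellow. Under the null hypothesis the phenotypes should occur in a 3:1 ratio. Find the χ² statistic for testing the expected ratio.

0.905

The 3:1 ratio has 4 parts, so with N = 426 the expected counts are:
  purple: 426 × 3/4 = 319.5
  yellow: 426 × 1/4 = 106.5
χ² = Σ (O − E)² / E
  purple: (328 − 319.5)² / 319.5 = 0.2261
  yellow: (98 − 106.5)² / 106.5 = 0.6784
χ² = 0.2261 + 0.6784 = 0.9045 ≈ 0.905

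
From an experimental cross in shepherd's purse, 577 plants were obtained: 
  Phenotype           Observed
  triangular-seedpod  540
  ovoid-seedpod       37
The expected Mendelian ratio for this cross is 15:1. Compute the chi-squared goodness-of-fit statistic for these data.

Total ratio parts = 16. Expected numbers out of 577:
  triangular-seedpod: 577 × 15/16 = 540.9375
  ovoid-seedpod: 577 × 1/16 = 36.0625
χ² = Σ (O − E)² / E
  triangular-seedpod: (540 − 540.9375)² / 540.9375 = 0.0016
  ovoid-seedpod: (37 − 36.0625)² / 36.0625 = 0.0244
χ² = 0.0016 + 0.0244 = 0.026

0.026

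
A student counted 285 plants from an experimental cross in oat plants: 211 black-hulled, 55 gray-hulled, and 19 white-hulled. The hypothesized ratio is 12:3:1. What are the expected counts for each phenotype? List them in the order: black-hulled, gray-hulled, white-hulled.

Expected counts for N = 285 under a 12:3:1 ratio (total parts = 16):
  black-hulled: 285 × 12/16 = 213.75
  gray-hulled: 285 × 3/16 = 53.4375
  white-hulled: 285 × 1/16 = 17.8125

213.75, 53.4375, 17.8125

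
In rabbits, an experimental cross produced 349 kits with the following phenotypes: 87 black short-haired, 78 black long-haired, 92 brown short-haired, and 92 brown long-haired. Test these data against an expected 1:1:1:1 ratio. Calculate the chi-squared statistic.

1.499

Under the 1:1:1:1 hypothesis (Σ ratio = 4, N = 349):
  black short-haired: 349 × 1/4 = 87.25
  black long-haired: 349 × 1/4 = 87.25
  brown short-haired: 349 × 1/4 = 87.25
  brown long-haired: 349 × 1/4 = 87.25
χ² = Σ (O − E)² / E
  black short-haired: (87 − 87.25)² / 87.25 = 0.0007
  black long-haired: (78 − 87.25)² / 87.25 = 0.9807
  brown short-haired: (92 − 87.25)² / 87.25 = 0.2586
  brown long-haired: (92 − 87.25)² / 87.25 = 0.2586
χ² = 0.0007 + 0.9807 + 0.2586 + 0.2586 = 1.4986 ≈ 1.499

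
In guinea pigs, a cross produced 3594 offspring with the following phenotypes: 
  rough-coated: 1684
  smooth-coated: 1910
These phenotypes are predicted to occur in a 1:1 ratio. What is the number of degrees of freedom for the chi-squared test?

1

A goodness-of-fit test with 2 phenotype classes has df = 2 − 1 = 1.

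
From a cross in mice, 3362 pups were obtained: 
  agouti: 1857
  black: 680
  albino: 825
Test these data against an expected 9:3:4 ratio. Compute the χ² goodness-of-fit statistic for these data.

4.808

The 9:3:4 ratio has 16 parts, so with N = 3362 the expected counts are:
  agouti: 3362 × 9/16 = 1891.125
  black: 3362 × 3/16 = 630.375
  albino: 3362 × 4/16 = 840.5
χ² = Σ (O − E)² / E
  agouti: (1857 − 1891.125)² / 1891.125 = 0.6158
  black: (680 − 630.375)² / 630.375 = 3.9066
  albino: (825 − 840.5)² / 840.5 = 0.2858
χ² = 0.6158 + 3.9066 + 0.2858 = 4.8082 ≈ 4.808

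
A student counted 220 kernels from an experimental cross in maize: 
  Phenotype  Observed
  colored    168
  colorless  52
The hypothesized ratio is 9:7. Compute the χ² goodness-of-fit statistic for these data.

36.166

Total ratio parts = 16. Expected numbers out of 220:
  colored: 220 × 9/16 = 123.75
  colorless: 220 × 7/16 = 96.25
χ² = Σ (O − E)² / E
  colored: (168 − 123.75)² / 123.75 = 15.8227
  colorless: (52 − 96.25)² / 96.25 = 20.3435
χ² = 15.8227 + 20.3435 = 36.1662 ≈ 36.166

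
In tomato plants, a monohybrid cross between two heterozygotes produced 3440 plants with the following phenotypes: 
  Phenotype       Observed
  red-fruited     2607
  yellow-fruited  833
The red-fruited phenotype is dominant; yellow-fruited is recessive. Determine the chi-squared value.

For a monohybrid cross between heterozygotes with complete dominance, the expected phenotypic ratio is 3:1.
Expected counts for N = 3440 under a 3:1 ratio (total parts = 4):
  red-fruited: 3440 × 3/4 = 2580
  yellow-fruited: 3440 × 1/4 = 860
χ² = Σ (O − E)² / E
  red-fruited: (2607 − 2580)² / 2580 = 0.2826
  yellow-fruited: (833 − 860)² / 860 = 0.8477
χ² = 0.2826 + 0.8477 = 1.1303 ≈ 1.130

1.130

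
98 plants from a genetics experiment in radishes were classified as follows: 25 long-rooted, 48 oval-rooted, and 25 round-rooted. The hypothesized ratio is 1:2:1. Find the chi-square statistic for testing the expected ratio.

0.041

Total ratio parts = 4. Expected numbers out of 98:
  long-rooted: 98 × 1/4 = 24.5
  oval-rooted: 98 × 2/4 = 49
  round-rooted: 98 × 1/4 = 24.5
χ² = Σ (O − E)² / E
  long-rooted: (25 − 24.5)² / 24.5 = 0.0102
  oval-rooted: (48 − 49)² / 49 = 0.0204
  round-rooted: (25 − 24.5)² / 24.5 = 0.0102
χ² = 0.0102 + 0.0204 + 0.0102 = 0.0408 ≈ 0.041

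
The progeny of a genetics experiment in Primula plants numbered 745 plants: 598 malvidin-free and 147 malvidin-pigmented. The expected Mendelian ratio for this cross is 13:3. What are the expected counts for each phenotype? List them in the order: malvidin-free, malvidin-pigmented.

Expected counts for N = 745 under a 13:3 ratio (total parts = 16):
  malvidin-free: 745 × 13/16 = 605.3125
  malvidin-pigmented: 745 × 3/16 = 139.6875

605.3125, 139.6875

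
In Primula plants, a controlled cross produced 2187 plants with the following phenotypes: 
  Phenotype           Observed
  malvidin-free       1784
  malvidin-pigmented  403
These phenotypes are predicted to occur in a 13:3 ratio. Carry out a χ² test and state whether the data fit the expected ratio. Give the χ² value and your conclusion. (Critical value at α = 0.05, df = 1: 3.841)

The 13:3 ratio has 16 parts, so with N = 2187 the expected counts are:
  malvidin-free: 2187 × 13/16 = 1776.9375
  malvidin-pigmented: 2187 × 3/16 = 410.0625
χ² = Σ (O − E)² / E
  malvidin-free: (1784 − 1776.9375)² / 1776.9375 = 0.0281
  malvidin-pigmented: (403 − 410.0625)² / 410.0625 = 0.1216
χ² = 0.0281 + 0.1216 = 0.1497 ≈ 0.150
Degrees of freedom = 2 − 1 = 1; critical value at α = 0.05 is 3.841.
Since 0.150 < 3.841, we fail to reject the null hypothesis — the data are consistent with the 13:3 ratio.

0.150; consistent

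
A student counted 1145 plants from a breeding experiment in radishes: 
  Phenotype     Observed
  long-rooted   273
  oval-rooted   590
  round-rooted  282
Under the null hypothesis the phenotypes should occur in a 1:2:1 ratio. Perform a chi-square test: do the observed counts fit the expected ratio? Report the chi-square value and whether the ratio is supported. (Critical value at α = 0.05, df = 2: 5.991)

1.211; consistent

Under the 1:2:1 hypothesis (Σ ratio = 4, N = 1145):
  long-rooted: 1145 × 1/4 = 286.25
  oval-rooted: 1145 × 2/4 = 572.5
  round-rooted: 1145 × 1/4 = 286.25
χ² = Σ (O − E)² / E
  long-rooted: (273 − 286.25)² / 286.25 = 0.6133
  oval-rooted: (590 − 572.5)² / 572.5 = 0.5349
  round-rooted: (282 − 286.25)² / 286.25 = 0.0631
χ² = 0.6133 + 0.5349 + 0.0631 = 1.2113 ≈ 1.211
Degrees of freedom = 3 − 1 = 2; critical value at α = 0.05 is 5.991.
Since 1.211 < 5.991, we fail to reject the null hypothesis — the data are consistent with the 1:2:1 ratio.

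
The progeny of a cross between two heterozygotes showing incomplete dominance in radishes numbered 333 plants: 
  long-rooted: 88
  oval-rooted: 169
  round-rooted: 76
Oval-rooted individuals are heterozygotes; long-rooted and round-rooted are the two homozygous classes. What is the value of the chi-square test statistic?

With incomplete dominance, a heterozygote × heterozygote cross gives a 1:2:1 phenotypic ratio.
Total ratio parts = 4. Expected numbers out of 333:
  long-rooted: 333 × 1/4 = 83.25
  oval-rooted: 333 × 2/4 = 166.5
  round-rooted: 333 × 1/4 = 83.25
χ² = Σ (O − E)² / E
  long-rooted: (88 − 83.25)² / 83.25 = 0.2710
  oval-rooted: (169 − 166.5)² / 166.5 = 0.0375
  round-rooted: (76 − 83.25)² / 83.25 = 0.6314
χ² = 0.2710 + 0.0375 + 0.6314 = 0.9399 ≈ 0.940

0.940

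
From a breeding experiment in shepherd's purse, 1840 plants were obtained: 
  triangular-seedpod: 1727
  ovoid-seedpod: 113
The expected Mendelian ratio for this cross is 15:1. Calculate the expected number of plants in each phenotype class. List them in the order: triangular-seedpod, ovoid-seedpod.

Total ratio parts = 16. Expected numbers out of 1840:
  triangular-seedpod: 1840 × 15/16 = 1725
  ovoid-seedpod: 1840 × 1/16 = 115

1725, 115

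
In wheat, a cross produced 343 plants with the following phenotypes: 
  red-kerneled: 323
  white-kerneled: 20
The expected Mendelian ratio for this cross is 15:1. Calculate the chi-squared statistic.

Total ratio parts = 16. Expected numbers out of 343:
  red-kerneled: 343 × 15/16 = 321.5625
  white-kerneled: 343 × 1/16 = 21.4375
χ² = Σ (O − E)² / E
  red-kerneled: (323 − 321.5625)² / 321.5625 = 0.0064
  white-kerneled: (20 − 21.4375)² / 21.4375 = 0.0964
χ² = 0.0064 + 0.0964 = 0.1028 ≈ 0.103

0.103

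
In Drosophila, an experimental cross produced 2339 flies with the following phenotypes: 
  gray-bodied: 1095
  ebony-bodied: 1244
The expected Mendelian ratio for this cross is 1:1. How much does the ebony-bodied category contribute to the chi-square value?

The 1:1 ratio has 2 parts, so with N = 2339 the expected counts are:
  gray-bodied: 2339 × 1/2 = 1169.5
  ebony-bodied: 2339 × 1/2 = 1169.5
Contribution of ebony-bodied: (1244 − 1169.5)² / 1169.5 = 4.7458

4.746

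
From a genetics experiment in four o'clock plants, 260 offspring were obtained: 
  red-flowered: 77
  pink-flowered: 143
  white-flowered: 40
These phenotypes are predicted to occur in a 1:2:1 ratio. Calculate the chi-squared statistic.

Total ratio parts = 4. Expected numbers out of 260:
  red-flowered: 260 × 1/4 = 65
  pink-flowered: 260 × 2/4 = 130
  white-flowered: 260 × 1/4 = 65
χ² = Σ (O − E)² / E
  red-flowered: (77 − 65)² / 65 = 2.2154
  pink-flowered: (143 − 130)² / 130 = 1.3000
  white-flowered: (40 − 65)² / 65 = 9.6154
χ² = 2.2154 + 1.3000 + 9.6154 = 13.1308 ≈ 13.131

13.131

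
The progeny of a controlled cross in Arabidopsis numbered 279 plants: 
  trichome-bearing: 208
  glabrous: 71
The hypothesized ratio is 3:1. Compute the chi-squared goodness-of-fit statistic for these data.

0.030

Total ratio parts = 4. Expected numbers out of 279:
  trichome-bearing: 279 × 3/4 = 209.25
  glabrous: 279 × 1/4 = 69.75
χ² = Σ (O − E)² / E
  trichome-bearing: (208 − 209.25)² / 209.25 = 0.0075
  glabrous: (71 − 69.75)² / 69.75 = 0.0224
χ² = 0.0075 + 0.0224 = 0.0299 ≈ 0.030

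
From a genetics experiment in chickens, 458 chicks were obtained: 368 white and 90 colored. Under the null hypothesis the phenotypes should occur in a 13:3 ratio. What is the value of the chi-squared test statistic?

0.244

Total ratio parts = 16. Expected numbers out of 458:
  white: 458 × 13/16 = 372.125
  colored: 458 × 3/16 = 85.875
χ² = Σ (O − E)² / E
  white: (368 − 372.125)² / 372.125 = 0.0457
  colored: (90 − 85.875)² / 85.875 = 0.1981
χ² = 0.0457 + 0.1981 = 0.2438 ≈ 0.244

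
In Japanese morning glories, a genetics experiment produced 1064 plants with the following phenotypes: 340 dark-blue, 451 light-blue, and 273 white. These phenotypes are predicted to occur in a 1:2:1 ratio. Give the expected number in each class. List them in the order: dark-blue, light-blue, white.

Total ratio parts = 4. Expected numbers out of 1064:
  dark-blue: 1064 × 1/4 = 266
  light-blue: 1064 × 2/4 = 532
  white: 1064 × 1/4 = 266

266, 532, 266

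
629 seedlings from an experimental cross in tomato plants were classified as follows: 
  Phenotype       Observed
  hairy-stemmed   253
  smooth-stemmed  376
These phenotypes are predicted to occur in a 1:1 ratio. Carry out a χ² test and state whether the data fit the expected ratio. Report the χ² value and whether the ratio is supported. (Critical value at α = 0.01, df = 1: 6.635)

Total ratio parts = 2. Expected numbers out of 629:
  hairy-stemmed: 629 × 1/2 = 314.5
  smooth-stemmed: 629 × 1/2 = 314.5
χ² = Σ (O − E)² / E
  hairy-stemmed: (253 − 314.5)² / 314.5 = 12.0262
  smooth-stemmed: (376 − 314.5)² / 314.5 = 12.0262
χ² = 12.0262 + 12.0262 = 24.0524 ≈ 24.052
Degrees of freedom = 2 − 1 = 1; critical value at α = 0.01 is 6.635.
Since 24.052 > 6.635, we reject the null hypothesis — the data do not fit the 1:1 ratio.

24.052; not consistent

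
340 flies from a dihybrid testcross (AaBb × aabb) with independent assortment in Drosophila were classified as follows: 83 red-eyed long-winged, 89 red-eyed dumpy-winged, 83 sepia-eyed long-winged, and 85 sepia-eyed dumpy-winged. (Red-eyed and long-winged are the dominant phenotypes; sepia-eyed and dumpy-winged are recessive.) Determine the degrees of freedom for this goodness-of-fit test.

3

A dihybrid testcross with independent assortment gives a 1:1:1:1 ratio.
A goodness-of-fit test with 4 phenotype classes has df = 4 − 1 = 3.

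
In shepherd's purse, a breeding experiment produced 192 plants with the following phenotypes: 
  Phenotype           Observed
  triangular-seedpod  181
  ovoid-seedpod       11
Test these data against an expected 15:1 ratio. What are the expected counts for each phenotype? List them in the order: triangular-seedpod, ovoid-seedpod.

The 15:1 ratio has 16 parts, so with N = 192 the expected counts are:
  triangular-seedpod: 192 × 15/16 = 180
  ovoid-seedpod: 192 × 1/16 = 12

180, 12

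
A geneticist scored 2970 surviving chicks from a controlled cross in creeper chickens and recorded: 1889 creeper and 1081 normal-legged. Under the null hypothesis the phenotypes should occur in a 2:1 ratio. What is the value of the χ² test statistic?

12.547

Under the 2:1 hypothesis (Σ ratio = 3, N = 2970):
  creeper: 2970 × 2/3 = 1980
  normal-legged: 2970 × 1/3 = 990
χ² = Σ (O − E)² / E
  creeper: (1889 − 1980)² / 1980 = 4.1823
  normal-legged: (1081 − 990)² / 990 = 8.3646
χ² = 4.1823 + 8.3646 = 12.5469 ≈ 12.547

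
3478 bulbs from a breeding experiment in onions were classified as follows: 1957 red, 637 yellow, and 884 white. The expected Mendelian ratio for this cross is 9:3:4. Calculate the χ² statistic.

0.593

Under the 9:3:4 hypothesis (Σ ratio = 16, N = 3478):
  red: 3478 × 9/16 = 1956.375
  yellow: 3478 × 3/16 = 652.125
  white: 3478 × 4/16 = 869.5
χ² = Σ (O − E)² / E
  red: (1957 − 1956.375)² / 1956.375 = 0.0002
  yellow: (637 − 652.125)² / 652.125 = 0.3508
  white: (884 − 869.5)² / 869.5 = 0.2418
χ² = 0.0002 + 0.3508 + 0.2418 = 0.5928 ≈ 0.593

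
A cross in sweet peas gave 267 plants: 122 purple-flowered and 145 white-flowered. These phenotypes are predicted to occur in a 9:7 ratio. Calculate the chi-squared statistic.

The 9:7 ratio has 16 parts, so with N = 267 the expected counts are:
  purple-flowered: 267 × 9/16 = 150.1875
  white-flowered: 267 × 7/16 = 116.8125
χ² = Σ (O − E)² / E
  purple-flowered: (122 − 150.1875)² / 150.1875 = 5.2903
  white-flowered: (145 − 116.8125)² / 116.8125 = 6.8018
χ² = 5.2903 + 6.8018 = 12.0921 ≈ 12.092

12.092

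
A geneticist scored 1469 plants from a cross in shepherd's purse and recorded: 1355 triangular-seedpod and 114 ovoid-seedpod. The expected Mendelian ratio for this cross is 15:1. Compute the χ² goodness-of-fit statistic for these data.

Under the 15:1 hypothesis (Σ ratio = 16, N = 1469):
  triangular-seedpod: 1469 × 15/16 = 1377.1875
  ovoid-seedpod: 1469 × 1/16 = 91.8125
χ² = Σ (O − E)² / E
  triangular-seedpod: (1355 − 1377.1875)² / 1377.1875 = 0.3575
  ovoid-seedpod: (114 − 91.8125)² / 91.8125 = 5.3619
χ² = 0.3575 + 5.3619 = 5.7194 ≈ 5.719

5.719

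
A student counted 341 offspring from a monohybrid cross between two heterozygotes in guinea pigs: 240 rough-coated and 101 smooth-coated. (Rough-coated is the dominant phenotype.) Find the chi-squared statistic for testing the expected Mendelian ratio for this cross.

For a monohybrid cross between heterozygotes with complete dominance, the expected phenotypic ratio is 3:1.
The 3:1 ratio has 4 parts, so with N = 341 the expected counts are:
  rough-coated: 341 × 3/4 = 255.75
  smooth-coated: 341 × 1/4 = 85.25
χ² = Σ (O − E)² / E
  rough-coated: (240 − 255.75)² / 255.75 = 0.9699
  smooth-coated: (101 − 85.25)² / 85.25 = 2.9098
χ² = 0.9699 + 2.9098 = 3.8797 ≈ 3.880

3.880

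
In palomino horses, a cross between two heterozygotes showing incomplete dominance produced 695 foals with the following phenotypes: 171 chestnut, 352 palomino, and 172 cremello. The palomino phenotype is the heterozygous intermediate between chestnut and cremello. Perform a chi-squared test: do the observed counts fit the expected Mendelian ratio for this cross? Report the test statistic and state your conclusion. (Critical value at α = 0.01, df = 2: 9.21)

0.119; consistent

With incomplete dominance, a heterozygote × heterozygote cross gives a 1:2:1 phenotypic ratio.
Total ratio parts = 4. Expected numbers out of 695:
  chestnut: 695 × 1/4 = 173.75
  palomino: 695 × 2/4 = 347.5
  cremello: 695 × 1/4 = 173.75
χ² = Σ (O − E)² / E
  chestnut: (171 − 173.75)² / 173.75 = 0.0435
  palomino: (352 − 347.5)² / 347.5 = 0.0583
  cremello: (172 − 173.75)² / 173.75 = 0.0176
χ² = 0.0435 + 0.0583 + 0.0176 = 0.1194 ≈ 0.119
Degrees of freedom = 3 − 1 = 2; critical value at α = 0.01 is 9.21.
Since 0.119 < 9.21, we fail to reject the null hypothesis — the data are consistent with the 1:2:1 ratio.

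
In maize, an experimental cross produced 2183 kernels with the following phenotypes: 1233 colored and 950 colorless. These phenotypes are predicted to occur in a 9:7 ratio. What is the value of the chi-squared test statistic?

Total ratio parts = 16. Expected numbers out of 2183:
  colored: 2183 × 9/16 = 1227.9375
  colorless: 2183 × 7/16 = 955.0625
χ² = Σ (O − E)² / E
  colored: (1233 − 1227.9375)² / 1227.9375 = 0.0209
  colorless: (950 − 955.0625)² / 955.0625 = 0.0268
χ² = 0.0209 + 0.0268 = 0.0477 ≈ 0.048

0.048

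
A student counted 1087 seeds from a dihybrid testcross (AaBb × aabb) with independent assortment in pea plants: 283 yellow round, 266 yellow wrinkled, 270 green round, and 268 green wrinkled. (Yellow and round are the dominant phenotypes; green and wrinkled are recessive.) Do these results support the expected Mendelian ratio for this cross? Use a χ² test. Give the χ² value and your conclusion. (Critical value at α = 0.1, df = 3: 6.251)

0.650; consistent

A dihybrid testcross with independent assortment gives a 1:1:1:1 ratio.
Expected counts for N = 1087 under a 1:1:1:1 ratio (total parts = 4):
  yellow round: 1087 × 1/4 = 271.75
  yellow wrinkled: 1087 × 1/4 = 271.75
  green round: 1087 × 1/4 = 271.75
  green wrinkled: 1087 × 1/4 = 271.75
χ² = Σ (O − E)² / E
  yellow round: (283 − 271.75)² / 271.75 = 0.4657
  yellow wrinkled: (266 − 271.75)² / 271.75 = 0.1217
  green round: (270 − 271.75)² / 271.75 = 0.0113
  green wrinkled: (268 − 271.75)² / 271.75 = 0.0517
χ² = 0.4657 + 0.1217 + 0.0113 + 0.0517 = 0.6504 ≈ 0.650
Degrees of freedom = 4 − 1 = 3; critical value at α = 0.1 is 6.251.
Since 0.650 < 6.251, we fail to reject the null hypothesis — the data are consistent with the 1:1:1:1 ratio.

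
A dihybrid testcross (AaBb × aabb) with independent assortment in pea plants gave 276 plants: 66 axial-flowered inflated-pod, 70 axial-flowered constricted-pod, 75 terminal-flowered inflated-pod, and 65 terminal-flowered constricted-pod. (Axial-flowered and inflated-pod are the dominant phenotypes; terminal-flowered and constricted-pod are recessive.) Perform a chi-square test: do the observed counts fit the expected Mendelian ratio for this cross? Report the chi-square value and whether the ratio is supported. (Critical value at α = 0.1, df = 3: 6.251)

A dihybrid testcross with independent assortment gives a 1:1:1:1 ratio.
Under the 1:1:1:1 hypothesis (Σ ratio = 4, N = 276):
  axial-flowered inflated-pod: 276 × 1/4 = 69
  axial-flowered constricted-pod: 276 × 1/4 = 69
  terminal-flowered inflated-pod: 276 × 1/4 = 69
  terminal-flowered constricted-pod: 276 × 1/4 = 69
χ² = Σ (O − E)² / E
  axial-flowered inflated-pod: (66 − 69)² / 69 = 0.1304
  axial-flowered constricted-pod: (70 − 69)² / 69 = 0.0145
  terminal-flowered inflated-pod: (75 − 69)² / 69 = 0.5217
  terminal-flowered constricted-pod: (65 − 69)² / 69 = 0.2319
χ² = 0.1304 + 0.0145 + 0.5217 + 0.2319 = 0.8985 ≈ 0.899
Degrees of freedom = 4 − 1 = 3; critical value at α = 0.1 is 6.251.
Since 0.899 < 6.251, we fail to reject the null hypothesis — the data are consistent with the 1:1:1:1 ratio.

0.899; consistent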